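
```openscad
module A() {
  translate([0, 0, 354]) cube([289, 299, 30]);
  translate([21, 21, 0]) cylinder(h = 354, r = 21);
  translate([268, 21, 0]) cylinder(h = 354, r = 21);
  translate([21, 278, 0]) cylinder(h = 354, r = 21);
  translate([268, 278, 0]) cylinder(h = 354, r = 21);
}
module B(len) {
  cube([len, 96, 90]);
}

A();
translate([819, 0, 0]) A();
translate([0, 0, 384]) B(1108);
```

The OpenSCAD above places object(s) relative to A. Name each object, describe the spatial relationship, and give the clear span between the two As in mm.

Second stool starts at x = 819; first ends at x = 289; clear span = 819 − 289 = 530 mm.

A is a stool. B is a beam. A beam spans the tops of two stools. The clear span between the two stools is 530 mm.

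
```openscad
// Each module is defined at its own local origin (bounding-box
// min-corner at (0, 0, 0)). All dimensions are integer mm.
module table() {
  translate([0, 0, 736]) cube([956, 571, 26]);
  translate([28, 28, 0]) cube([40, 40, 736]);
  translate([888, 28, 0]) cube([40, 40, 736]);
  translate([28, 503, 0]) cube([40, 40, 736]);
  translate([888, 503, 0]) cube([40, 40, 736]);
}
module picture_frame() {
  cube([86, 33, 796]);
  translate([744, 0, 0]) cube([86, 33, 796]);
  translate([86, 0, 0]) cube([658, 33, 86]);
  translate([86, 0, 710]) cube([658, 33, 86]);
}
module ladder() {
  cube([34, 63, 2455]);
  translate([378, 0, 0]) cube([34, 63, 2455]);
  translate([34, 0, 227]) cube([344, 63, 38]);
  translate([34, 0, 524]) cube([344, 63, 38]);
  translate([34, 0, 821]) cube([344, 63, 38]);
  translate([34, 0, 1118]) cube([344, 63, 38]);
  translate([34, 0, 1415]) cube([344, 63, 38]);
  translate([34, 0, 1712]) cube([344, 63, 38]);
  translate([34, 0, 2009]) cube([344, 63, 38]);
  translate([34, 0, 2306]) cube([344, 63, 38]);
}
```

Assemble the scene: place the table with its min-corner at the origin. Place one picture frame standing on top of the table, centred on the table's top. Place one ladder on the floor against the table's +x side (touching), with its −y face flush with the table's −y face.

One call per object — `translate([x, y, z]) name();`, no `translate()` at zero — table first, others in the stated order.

table();
translate([63, 269, 762]) picture_frame();
translate([956, 0, 0]) ladder();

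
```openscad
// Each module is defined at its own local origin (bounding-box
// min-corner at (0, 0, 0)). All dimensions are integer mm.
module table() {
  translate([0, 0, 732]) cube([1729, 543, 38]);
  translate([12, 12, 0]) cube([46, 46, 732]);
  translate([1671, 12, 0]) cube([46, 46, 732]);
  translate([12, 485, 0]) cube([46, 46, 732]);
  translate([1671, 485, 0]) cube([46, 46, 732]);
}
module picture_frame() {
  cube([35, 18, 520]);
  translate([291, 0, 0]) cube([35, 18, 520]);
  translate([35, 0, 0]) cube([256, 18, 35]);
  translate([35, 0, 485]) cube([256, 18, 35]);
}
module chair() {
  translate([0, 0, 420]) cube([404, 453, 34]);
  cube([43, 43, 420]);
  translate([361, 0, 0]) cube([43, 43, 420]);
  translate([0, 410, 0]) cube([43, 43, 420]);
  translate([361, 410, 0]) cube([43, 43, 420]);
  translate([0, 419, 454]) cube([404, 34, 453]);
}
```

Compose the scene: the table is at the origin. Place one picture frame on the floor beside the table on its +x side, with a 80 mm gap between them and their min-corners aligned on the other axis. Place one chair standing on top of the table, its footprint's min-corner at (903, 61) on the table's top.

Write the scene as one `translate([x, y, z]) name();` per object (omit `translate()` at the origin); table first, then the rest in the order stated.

table();
translate([1809, 0, 0]) picture_frame();
translate([903, 61, 770]) chair();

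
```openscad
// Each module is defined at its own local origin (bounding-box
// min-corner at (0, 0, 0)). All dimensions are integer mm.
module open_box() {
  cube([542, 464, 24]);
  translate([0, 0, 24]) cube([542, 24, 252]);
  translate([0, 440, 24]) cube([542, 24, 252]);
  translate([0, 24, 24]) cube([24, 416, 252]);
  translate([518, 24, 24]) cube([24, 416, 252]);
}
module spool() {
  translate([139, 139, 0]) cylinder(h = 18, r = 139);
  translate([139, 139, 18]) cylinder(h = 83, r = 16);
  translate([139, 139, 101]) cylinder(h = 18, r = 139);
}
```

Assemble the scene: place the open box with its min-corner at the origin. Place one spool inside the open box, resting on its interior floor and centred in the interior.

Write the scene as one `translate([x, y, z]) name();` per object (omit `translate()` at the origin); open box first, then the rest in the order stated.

open_box();
translate([132, 93, 24]) spool();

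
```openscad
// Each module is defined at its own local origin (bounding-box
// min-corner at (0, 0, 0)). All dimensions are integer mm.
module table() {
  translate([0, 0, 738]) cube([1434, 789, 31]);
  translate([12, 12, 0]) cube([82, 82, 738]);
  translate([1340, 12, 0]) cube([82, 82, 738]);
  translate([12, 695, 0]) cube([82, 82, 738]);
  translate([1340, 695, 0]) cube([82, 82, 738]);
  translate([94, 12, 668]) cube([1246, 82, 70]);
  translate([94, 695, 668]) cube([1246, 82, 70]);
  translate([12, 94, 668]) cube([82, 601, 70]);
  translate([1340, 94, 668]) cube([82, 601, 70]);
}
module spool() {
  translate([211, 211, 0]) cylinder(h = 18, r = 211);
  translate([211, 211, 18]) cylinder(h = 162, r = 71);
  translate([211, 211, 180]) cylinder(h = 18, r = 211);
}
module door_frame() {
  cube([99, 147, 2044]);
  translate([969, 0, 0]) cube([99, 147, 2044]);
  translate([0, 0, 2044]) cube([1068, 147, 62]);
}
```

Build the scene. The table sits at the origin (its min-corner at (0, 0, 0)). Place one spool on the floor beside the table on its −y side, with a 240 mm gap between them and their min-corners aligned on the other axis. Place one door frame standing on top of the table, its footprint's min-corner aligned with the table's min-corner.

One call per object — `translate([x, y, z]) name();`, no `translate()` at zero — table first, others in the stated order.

table();
translate([0, -662, 0]) spool();
translate([0, 0, 769]) door_frame();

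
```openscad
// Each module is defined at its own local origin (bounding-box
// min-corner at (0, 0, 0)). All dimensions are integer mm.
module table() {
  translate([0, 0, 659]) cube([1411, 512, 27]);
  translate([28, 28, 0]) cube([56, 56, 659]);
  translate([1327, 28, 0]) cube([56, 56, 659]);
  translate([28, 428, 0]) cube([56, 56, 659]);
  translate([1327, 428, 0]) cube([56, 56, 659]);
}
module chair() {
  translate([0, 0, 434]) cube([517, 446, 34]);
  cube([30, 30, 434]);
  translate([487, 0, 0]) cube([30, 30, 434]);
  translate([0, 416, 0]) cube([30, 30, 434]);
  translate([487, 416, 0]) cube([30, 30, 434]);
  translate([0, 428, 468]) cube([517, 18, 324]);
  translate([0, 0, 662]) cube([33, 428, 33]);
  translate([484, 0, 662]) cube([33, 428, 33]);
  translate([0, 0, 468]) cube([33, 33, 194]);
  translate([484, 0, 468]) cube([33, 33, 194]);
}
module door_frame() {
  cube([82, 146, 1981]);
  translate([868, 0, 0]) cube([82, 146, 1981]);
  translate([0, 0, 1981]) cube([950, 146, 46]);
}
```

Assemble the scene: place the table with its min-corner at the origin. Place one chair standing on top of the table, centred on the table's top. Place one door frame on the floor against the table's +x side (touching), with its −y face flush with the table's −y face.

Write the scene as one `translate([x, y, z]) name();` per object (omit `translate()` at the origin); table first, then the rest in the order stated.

table();
translate([447, 33, 686]) chair();
translate([1411, 0, 0]) door_frame();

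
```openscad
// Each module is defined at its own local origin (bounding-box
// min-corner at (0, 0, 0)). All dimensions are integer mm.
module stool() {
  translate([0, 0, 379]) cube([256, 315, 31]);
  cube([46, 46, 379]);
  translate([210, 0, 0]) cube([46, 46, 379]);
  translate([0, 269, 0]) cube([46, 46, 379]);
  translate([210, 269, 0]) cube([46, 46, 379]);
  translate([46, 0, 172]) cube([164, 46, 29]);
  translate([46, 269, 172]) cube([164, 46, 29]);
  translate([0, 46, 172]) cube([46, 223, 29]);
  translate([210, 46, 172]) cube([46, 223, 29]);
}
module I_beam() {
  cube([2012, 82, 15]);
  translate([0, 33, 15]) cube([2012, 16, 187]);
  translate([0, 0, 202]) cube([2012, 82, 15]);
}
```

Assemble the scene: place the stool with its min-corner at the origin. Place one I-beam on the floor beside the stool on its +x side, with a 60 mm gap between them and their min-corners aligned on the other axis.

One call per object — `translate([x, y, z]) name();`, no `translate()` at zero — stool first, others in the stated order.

stool();
translate([316, 0, 0]) I_beam();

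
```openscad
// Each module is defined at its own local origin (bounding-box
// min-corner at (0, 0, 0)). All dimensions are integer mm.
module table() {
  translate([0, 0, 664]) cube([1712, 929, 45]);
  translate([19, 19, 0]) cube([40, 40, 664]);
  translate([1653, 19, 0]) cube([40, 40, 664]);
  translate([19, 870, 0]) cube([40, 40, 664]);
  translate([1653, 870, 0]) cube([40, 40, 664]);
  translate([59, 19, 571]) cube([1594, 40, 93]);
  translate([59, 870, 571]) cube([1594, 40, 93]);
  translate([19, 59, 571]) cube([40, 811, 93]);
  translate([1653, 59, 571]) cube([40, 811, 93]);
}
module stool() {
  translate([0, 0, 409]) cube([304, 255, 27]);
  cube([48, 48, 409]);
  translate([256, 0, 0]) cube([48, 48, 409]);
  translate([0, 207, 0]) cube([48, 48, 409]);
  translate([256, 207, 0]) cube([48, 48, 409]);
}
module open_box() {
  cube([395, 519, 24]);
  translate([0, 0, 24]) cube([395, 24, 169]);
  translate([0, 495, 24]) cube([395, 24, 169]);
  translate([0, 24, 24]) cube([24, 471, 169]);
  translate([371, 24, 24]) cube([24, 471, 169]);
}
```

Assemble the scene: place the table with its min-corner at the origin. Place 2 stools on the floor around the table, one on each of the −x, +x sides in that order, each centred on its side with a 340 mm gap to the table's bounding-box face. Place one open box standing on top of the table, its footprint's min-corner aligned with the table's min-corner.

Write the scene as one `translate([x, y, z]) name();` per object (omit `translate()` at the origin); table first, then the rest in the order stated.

table();
translate([-644, 337, 0]) stool();
translate([2052, 337, 0]) stool();
translate([0, 0, 709]) open_box();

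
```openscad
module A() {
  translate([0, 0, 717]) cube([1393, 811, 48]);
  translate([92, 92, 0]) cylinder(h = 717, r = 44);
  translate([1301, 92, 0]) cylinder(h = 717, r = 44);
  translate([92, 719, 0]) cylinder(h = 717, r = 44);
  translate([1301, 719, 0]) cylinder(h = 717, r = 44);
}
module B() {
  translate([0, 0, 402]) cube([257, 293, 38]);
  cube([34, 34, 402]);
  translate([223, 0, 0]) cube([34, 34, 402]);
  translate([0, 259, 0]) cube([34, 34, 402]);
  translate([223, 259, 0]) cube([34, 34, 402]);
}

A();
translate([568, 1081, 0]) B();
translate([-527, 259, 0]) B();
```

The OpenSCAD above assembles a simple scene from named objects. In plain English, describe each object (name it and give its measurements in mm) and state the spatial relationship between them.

A is a table with a 1393×811 mm rectangular top, 48 mm thick, top surface at z = 765 mm, supported by four round legs of 88 mm diameter, each leg's bounding box inset 48 mm from the nearest pair of top edges, running from the floor.

B is a four-legged stool. The seat is a 257×293×38 mm slab whose top surface is at z = 440 mm; four square legs, each 34×34 mm in cross-section, run from the floor (z = 0) to the underside of the seat, each flush with a corner of the seat.

Two stools sit around the table at the +y, −x sides.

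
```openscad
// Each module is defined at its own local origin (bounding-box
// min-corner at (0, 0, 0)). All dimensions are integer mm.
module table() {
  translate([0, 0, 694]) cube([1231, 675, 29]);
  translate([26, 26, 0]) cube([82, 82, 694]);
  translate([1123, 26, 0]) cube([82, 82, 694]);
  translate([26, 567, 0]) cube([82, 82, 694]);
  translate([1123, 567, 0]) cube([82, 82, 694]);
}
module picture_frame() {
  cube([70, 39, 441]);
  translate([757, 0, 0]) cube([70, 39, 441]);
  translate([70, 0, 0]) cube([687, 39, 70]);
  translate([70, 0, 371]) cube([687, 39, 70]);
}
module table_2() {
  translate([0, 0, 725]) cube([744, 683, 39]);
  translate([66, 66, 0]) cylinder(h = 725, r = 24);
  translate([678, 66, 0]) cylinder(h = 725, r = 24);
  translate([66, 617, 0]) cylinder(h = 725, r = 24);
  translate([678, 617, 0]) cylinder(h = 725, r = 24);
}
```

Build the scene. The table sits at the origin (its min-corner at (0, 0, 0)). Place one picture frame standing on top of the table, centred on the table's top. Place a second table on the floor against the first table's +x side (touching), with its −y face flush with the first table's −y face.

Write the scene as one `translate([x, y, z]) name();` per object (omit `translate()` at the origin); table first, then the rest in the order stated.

table();
translate([202, 318, 723]) picture_frame();
translate([1231, 0, 0]) table_2();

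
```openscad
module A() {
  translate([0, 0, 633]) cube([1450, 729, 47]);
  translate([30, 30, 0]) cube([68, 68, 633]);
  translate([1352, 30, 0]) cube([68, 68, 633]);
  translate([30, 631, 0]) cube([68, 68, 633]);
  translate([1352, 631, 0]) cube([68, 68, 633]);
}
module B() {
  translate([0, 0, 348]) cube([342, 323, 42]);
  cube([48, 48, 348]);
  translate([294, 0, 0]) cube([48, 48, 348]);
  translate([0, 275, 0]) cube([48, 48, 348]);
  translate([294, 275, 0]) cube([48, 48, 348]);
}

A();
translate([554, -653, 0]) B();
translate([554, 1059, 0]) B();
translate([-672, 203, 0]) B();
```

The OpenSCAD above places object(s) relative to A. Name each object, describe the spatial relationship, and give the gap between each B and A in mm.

Each stool's nearest face is 330 mm from the table's bounding box.

A is a table. B is a stool. Three stools sit around the table at the −y, +y, −x sides. The gap between each stool and the table is 330 mm.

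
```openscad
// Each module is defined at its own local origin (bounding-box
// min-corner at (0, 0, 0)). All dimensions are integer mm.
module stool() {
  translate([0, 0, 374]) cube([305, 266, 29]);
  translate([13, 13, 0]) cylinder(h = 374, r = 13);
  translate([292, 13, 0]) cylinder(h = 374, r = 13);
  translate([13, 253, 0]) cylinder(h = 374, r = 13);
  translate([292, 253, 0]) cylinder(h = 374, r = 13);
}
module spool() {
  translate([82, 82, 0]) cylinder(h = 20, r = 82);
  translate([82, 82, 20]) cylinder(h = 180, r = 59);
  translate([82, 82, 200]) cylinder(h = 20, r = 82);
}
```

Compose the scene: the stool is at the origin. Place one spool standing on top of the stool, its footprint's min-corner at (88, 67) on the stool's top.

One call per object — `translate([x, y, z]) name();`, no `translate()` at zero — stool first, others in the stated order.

stool();
translate([88, 67, 403]) spool();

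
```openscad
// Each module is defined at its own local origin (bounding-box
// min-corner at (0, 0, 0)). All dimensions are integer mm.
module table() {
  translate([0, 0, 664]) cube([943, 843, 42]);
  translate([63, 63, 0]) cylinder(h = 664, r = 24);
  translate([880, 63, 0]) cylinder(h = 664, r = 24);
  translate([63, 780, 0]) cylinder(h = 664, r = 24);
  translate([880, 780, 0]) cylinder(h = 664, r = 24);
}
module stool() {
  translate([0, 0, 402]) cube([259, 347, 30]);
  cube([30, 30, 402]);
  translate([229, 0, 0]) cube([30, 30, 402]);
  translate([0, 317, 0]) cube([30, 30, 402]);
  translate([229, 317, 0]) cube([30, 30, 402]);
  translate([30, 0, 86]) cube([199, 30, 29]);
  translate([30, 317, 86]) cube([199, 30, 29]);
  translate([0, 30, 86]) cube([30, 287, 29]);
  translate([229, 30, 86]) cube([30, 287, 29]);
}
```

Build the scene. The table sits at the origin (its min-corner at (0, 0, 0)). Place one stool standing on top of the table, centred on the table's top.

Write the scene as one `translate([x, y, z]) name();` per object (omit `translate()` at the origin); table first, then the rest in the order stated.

table();
translate([342, 248, 706]) stool();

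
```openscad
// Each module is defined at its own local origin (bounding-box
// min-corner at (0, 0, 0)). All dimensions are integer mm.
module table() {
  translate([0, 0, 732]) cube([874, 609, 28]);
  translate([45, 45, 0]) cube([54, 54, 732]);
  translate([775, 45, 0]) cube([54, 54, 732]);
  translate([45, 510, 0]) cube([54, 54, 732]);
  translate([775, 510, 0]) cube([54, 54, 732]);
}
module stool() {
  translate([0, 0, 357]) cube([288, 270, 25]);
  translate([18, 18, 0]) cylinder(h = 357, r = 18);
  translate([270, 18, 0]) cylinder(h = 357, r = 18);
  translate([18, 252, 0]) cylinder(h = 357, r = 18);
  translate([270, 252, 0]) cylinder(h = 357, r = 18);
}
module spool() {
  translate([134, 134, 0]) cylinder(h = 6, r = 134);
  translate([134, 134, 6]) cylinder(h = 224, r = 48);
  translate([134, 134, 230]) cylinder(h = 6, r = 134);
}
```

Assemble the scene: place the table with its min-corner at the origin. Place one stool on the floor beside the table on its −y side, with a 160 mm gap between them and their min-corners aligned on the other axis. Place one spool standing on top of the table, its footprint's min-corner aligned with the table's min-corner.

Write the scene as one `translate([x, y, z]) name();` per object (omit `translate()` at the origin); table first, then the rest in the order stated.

table();
translate([0, -430, 0]) stool();
translate([0, 0, 760]) spool();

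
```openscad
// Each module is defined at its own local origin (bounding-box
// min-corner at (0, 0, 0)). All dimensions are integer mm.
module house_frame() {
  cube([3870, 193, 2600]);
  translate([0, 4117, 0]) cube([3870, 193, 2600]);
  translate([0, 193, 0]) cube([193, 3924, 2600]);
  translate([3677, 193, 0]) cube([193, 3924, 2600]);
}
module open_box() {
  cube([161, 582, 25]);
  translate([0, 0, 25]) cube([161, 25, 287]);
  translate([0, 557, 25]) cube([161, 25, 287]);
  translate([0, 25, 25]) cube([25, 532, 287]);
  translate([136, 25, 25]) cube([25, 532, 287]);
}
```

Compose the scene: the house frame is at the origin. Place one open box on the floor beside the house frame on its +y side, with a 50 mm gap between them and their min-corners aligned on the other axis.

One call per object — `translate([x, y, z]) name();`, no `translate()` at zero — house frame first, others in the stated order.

house_frame();
translate([0, 4360, 0]) open_box();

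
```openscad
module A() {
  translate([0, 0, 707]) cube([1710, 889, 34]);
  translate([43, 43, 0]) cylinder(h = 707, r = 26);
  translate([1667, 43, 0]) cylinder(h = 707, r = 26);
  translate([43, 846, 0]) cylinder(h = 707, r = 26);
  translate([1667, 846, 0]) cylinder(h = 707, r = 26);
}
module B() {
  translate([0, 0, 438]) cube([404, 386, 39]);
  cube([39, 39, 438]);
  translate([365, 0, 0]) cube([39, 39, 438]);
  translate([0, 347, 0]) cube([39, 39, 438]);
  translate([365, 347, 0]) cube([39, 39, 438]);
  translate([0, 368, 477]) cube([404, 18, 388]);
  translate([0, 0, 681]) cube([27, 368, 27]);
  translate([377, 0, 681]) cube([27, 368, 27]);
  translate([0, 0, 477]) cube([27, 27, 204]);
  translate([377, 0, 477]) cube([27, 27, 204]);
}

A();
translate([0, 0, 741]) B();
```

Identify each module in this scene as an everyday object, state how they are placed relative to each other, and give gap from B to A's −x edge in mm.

A is a table. B is a chair. The chair is on top of the table. The gap from the chair to the table's −x edge is 0 mm.

The chair's min-x is at 0; the table's min-x is 0; gap = 0 mm.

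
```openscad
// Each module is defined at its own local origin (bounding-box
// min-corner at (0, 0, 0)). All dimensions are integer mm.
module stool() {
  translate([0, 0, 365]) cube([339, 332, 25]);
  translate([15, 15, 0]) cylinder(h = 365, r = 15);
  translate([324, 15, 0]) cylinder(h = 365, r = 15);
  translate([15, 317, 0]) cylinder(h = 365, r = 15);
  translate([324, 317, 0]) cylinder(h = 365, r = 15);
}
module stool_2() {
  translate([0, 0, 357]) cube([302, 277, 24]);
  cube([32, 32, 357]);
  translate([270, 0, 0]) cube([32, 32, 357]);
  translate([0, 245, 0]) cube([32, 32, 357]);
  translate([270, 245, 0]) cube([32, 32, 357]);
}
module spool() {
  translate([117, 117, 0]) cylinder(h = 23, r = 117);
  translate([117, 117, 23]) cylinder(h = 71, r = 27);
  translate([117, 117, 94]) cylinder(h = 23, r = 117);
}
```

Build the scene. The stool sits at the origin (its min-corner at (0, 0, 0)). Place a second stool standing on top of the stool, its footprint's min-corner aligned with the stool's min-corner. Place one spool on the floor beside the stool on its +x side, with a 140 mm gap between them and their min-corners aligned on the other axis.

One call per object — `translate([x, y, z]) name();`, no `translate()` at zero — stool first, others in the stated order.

stool();
translate([0, 0, 390]) stool_2();
translate([479, 0, 0]) spool();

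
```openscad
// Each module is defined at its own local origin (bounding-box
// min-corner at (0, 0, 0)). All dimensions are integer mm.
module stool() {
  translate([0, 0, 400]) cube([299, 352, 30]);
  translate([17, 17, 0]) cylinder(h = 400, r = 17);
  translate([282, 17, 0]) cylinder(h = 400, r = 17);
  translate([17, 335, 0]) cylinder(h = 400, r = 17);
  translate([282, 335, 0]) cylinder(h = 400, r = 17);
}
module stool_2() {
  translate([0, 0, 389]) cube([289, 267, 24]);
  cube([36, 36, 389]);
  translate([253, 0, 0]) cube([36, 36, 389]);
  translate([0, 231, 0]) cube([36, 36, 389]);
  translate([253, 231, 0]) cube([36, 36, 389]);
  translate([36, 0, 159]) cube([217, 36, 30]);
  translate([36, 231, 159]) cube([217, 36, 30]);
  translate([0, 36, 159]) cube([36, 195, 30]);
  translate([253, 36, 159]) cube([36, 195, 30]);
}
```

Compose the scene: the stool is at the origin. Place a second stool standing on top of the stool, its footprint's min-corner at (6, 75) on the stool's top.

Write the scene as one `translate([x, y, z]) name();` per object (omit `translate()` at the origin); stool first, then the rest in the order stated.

stool();
translate([6, 75, 430]) stool_2();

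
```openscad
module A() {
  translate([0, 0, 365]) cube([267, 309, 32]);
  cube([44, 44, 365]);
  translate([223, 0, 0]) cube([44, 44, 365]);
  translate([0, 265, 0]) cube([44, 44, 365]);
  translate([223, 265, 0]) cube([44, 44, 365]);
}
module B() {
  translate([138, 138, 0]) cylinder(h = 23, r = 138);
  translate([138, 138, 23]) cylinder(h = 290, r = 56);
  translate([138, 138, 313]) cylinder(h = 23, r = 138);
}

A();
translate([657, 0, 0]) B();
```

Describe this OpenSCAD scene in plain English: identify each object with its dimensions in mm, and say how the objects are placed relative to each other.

A is a simple wooden stool: a rectangular seat 267 mm (x) by 309 mm (y), 32 mm thick, top face at z = 397 mm, on four square legs, each 44×44 mm in cross-section. The legs rest on z = 0, each flush with a corner of the seat.

B is a spool: two coaxial disc flanges of radius 138 mm and thickness 23 mm, joined by a core cylinder of radius 56 mm and height 290 mm. The lower flange rests on z = 0 and the three cylinders share a vertical axis.

The spool is on the floor beside the stool on its +x side.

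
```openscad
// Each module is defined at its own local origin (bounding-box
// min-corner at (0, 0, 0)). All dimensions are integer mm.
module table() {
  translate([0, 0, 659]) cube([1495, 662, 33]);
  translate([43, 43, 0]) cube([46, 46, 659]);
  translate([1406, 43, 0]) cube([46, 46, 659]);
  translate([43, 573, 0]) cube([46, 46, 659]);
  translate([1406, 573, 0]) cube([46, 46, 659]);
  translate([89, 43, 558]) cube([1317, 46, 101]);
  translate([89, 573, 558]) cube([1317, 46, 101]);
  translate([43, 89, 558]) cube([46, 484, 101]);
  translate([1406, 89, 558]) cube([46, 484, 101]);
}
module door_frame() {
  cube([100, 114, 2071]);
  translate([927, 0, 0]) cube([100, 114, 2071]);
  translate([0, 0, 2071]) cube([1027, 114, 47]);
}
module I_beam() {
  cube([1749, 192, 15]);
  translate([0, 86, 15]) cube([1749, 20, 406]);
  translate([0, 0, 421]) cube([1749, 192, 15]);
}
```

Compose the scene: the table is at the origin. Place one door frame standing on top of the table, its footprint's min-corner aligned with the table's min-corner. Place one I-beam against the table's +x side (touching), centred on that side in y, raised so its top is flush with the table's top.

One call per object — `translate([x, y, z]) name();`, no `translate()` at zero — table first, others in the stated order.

table();
translate([0, 0, 692]) door_frame();
translate([1495, 235, 256]) I_beam();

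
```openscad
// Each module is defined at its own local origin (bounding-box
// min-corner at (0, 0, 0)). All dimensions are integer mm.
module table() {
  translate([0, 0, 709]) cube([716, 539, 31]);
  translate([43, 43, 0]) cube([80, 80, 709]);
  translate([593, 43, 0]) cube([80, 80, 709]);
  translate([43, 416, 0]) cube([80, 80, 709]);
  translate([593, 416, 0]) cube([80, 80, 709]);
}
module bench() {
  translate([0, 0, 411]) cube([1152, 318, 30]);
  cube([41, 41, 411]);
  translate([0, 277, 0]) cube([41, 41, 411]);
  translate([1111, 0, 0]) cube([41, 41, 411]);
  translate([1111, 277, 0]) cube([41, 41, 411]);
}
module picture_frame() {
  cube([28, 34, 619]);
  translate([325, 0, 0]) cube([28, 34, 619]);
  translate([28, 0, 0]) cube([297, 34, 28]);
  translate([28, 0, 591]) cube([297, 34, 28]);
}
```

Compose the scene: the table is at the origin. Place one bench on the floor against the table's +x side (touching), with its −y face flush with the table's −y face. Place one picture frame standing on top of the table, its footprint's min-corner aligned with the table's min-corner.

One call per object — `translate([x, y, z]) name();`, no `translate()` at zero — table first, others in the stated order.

table();
translate([716, 0, 0]) bench();
translate([0, 0, 740]) picture_frame();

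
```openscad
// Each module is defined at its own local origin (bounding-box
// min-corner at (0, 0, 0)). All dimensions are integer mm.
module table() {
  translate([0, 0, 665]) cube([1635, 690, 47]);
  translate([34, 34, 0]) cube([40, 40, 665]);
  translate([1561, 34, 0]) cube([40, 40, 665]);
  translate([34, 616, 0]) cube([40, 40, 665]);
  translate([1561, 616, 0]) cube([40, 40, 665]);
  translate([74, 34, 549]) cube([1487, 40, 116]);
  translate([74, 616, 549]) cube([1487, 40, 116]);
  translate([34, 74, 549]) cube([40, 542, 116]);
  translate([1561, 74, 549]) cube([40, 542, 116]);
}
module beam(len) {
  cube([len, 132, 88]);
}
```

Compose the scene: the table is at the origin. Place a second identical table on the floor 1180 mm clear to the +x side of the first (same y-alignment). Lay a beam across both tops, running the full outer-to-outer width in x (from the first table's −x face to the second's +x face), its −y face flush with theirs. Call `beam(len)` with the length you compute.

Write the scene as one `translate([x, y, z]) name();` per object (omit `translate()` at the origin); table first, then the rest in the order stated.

table();
translate([2815, 0, 0]) table();
translate([0, 0, 712]) beam(4450);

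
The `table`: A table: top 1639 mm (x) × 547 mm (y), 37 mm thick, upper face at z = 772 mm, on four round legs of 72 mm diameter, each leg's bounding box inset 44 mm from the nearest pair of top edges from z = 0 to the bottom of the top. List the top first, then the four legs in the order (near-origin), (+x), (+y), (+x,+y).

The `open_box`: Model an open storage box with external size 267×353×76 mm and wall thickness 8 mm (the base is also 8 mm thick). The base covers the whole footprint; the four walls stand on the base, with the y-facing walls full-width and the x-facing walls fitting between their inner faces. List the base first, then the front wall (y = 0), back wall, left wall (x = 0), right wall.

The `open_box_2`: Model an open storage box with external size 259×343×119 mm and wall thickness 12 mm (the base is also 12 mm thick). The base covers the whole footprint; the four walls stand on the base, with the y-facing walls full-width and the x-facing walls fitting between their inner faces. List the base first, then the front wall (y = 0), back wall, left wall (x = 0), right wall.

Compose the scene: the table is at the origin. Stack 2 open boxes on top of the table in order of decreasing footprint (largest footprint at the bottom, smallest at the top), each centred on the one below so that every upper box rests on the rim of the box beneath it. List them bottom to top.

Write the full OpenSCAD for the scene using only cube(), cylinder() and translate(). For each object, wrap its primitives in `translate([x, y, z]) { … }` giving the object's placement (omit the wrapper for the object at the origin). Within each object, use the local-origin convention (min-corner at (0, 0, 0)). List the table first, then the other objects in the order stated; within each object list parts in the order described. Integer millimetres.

translate([0, 0, 735]) cube([1639, 547, 37]);
translate([80, 80, 0]) cylinder(h = 735, r = 36);
translate([1559, 80, 0]) cylinder(h = 735, r = 36);
translate([80, 467, 0]) cylinder(h = 735, r = 36);
translate([1559, 467, 0]) cylinder(h = 735, r = 36);
translate([686, 97, 772]) {
  cube([267, 353, 8]);
  translate([0, 0, 8]) cube([267, 8, 68]);
  translate([0, 345, 8]) cube([267, 8, 68]);
  translate([0, 8, 8]) cube([8, 337, 68]);
  translate([259, 8, 8]) cube([8, 337, 68]);
}
translate([690, 102, 848]) {
  cube([259, 343, 12]);
  translate([0, 0, 12]) cube([259, 12, 107]);
  translate([0, 331, 12]) cube([259, 12, 107]);
  translate([0, 12, 12]) cube([12, 319, 107]);
  translate([247, 12, 12]) cube([12, 319, 107]);
}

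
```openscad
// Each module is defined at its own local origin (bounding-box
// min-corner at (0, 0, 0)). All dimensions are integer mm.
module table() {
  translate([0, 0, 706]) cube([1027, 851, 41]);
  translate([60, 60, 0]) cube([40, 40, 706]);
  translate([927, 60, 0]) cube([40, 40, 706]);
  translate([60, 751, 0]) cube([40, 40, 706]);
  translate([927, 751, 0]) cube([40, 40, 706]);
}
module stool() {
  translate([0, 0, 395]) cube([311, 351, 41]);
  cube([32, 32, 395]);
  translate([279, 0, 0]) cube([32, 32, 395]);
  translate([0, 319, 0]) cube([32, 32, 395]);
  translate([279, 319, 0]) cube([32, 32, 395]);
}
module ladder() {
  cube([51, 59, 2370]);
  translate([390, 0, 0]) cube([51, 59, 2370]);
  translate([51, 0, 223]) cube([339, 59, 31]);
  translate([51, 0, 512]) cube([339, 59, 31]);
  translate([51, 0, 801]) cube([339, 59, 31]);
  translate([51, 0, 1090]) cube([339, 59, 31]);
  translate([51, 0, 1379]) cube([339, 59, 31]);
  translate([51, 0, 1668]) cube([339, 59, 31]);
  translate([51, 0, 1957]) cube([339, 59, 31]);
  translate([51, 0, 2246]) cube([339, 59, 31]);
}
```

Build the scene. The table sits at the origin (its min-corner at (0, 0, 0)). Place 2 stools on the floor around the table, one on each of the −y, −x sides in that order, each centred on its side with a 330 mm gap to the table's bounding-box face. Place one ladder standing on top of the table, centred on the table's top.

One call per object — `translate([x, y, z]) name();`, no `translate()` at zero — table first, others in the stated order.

table();
translate([358, -681, 0]) stool();
translate([-641, 250, 0]) stool();
translate([293, 396, 747]) ladder();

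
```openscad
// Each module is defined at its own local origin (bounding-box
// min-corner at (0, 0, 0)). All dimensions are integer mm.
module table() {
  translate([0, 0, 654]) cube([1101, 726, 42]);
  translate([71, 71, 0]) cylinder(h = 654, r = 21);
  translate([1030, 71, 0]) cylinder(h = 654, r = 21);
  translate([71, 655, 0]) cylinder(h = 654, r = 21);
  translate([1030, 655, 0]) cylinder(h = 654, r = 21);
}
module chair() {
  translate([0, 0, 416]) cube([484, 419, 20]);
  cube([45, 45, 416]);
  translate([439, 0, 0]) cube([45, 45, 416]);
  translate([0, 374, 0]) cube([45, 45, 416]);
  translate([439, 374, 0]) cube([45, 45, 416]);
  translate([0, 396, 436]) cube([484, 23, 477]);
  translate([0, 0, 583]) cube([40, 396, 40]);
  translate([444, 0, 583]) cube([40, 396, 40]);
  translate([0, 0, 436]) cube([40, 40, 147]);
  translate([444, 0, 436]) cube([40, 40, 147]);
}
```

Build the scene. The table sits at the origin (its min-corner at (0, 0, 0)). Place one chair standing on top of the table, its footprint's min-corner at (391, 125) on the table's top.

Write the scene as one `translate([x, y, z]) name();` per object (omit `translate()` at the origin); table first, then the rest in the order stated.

table();
translate([391, 125, 696]) chair();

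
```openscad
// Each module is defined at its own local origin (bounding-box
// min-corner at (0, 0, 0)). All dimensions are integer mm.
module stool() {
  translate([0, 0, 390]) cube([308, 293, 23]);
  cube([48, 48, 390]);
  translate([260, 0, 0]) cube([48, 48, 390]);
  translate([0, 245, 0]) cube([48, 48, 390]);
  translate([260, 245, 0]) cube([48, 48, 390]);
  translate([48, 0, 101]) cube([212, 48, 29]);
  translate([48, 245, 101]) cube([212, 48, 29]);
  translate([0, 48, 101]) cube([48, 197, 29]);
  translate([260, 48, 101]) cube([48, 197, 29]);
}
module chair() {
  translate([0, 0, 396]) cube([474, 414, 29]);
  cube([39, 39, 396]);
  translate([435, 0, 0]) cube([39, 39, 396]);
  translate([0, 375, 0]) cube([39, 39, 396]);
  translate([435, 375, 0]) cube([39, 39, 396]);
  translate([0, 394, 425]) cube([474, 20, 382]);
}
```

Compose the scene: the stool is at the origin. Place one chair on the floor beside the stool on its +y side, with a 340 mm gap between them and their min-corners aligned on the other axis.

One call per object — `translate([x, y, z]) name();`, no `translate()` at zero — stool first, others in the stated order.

stool();
translate([0, 633, 0]) chair();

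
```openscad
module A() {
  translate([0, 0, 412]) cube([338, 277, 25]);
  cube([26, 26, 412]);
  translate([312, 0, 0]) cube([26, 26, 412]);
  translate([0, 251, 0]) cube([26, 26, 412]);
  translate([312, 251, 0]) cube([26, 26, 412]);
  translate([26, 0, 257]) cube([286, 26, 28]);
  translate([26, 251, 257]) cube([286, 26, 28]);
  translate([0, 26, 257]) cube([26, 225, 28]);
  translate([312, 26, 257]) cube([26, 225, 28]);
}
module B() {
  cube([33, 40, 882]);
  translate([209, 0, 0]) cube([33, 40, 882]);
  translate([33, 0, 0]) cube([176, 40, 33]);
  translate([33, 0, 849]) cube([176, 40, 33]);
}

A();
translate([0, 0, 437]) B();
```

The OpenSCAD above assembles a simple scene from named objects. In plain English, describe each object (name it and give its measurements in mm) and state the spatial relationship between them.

A is a four-legged stool. The seat is a 338×277×25 mm slab whose top surface is at z = 437 mm; four square legs, each 26×26 mm in cross-section, run from the floor (z = 0) to the underside of the seat, each flush with a corner of the seat. Four stretchers, 26 mm wide and 28 mm tall, connect adjacent legs with their undersides at z = 257 mm, each running between the inner faces of the legs it joins and aligned with the legs' outer faces on the other axis.

B is a picture frame with a 176×816 mm rectangular opening (x by z) and a uniform 33 mm border on every side. Frame depth is 40 mm along y. It is built from two vertical stiles running the full outside height and two horizontal rails spanning the gap between the stiles.

The picture frame is on top of the stool.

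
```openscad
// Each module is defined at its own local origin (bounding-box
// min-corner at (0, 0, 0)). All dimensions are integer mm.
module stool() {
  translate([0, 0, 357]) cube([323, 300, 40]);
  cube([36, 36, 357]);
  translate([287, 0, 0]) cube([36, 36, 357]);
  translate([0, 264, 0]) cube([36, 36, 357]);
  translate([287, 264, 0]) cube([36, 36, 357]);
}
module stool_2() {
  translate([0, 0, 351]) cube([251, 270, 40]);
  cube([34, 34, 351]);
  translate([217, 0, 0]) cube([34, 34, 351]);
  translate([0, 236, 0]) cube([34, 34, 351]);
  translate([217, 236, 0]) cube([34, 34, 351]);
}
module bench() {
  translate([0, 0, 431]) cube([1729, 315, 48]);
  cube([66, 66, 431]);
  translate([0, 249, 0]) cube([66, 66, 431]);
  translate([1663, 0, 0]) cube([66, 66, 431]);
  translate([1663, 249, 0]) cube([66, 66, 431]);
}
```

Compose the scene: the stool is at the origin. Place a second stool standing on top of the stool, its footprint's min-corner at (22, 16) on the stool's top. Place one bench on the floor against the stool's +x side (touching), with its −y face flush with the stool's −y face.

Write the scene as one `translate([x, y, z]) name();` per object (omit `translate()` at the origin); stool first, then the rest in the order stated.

stool();
translate([22, 16, 397]) stool_2();
translate([323, 0, 0]) bench();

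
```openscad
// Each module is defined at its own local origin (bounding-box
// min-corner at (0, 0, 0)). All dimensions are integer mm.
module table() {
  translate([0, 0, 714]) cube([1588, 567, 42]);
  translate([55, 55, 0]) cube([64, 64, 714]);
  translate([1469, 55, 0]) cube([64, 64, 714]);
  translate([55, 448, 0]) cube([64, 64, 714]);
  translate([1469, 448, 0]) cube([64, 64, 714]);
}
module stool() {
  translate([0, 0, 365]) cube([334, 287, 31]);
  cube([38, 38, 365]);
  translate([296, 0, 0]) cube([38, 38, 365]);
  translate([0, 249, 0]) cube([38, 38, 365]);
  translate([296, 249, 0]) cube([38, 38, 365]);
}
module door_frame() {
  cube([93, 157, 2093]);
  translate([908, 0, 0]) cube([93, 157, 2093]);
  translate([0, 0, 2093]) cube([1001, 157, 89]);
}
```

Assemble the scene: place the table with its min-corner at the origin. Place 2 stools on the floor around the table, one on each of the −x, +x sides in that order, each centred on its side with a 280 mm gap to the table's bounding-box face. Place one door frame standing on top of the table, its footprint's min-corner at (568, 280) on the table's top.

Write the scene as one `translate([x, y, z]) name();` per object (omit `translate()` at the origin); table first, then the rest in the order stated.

table();
translate([-614, 140, 0]) stool();
translate([1868, 140, 0]) stool();
translate([568, 280, 756]) door_frame();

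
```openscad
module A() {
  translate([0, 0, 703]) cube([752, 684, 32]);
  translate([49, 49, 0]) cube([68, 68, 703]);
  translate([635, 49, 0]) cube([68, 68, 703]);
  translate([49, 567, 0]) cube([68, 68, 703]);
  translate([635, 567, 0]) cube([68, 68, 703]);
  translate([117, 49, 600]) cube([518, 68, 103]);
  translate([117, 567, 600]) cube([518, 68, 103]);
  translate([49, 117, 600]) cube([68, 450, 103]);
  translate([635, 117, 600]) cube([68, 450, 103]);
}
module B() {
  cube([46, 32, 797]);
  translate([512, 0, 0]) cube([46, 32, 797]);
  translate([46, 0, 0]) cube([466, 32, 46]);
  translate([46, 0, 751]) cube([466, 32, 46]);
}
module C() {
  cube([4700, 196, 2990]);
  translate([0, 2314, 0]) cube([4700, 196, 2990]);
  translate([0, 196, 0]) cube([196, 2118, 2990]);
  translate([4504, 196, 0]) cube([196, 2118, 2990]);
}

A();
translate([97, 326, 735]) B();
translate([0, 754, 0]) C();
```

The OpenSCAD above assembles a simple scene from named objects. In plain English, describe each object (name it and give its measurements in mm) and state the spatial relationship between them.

A is a rectangular dining table. The top is 752×684×32 mm with its upper surface at z = 735 mm. It stands on four 68×68 mm square legs, each inset 49 mm from the nearest pair of top edges, running from the floor to the underside of the top. Four apron rails, 68 mm thick and 103 mm tall, run between adjacent legs with their top edges flush with the underside of the top and their outer faces flush with the legs' outer faces.

B is a rectangular picture frame lying in the x–z plane (depth along y). The opening is 466 mm wide (x) by 705 mm tall (z), surrounded by a border 46 mm wide on all four sides. The frame is 32 mm deep and is made of two full-height vertical stiles with two horizontal rails fitted between them.

C is the wall frame of a small rectangular building: four walls, each 2990 mm tall and 196 mm thick, enclosing a footprint 4700 mm (x) by 2510 mm (y) outside-to-outside, with no floor or roof. The front and back walls (the −y and +y sides) span the full width; the two side walls fit between them.

The picture frame is on top of the table, centred. The house frame is on the floor beside the table on its +y side.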